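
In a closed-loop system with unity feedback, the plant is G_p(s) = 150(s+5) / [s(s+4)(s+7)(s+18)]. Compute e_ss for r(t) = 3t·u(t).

2.016

System type = 1 (one pole at s=0).
K_v = lim_{s→0} s·G_p(s) = 150·5 / (4·7·18) = 125/84.
e_ss = 3/K_v = 3/(125/84) = 2.016.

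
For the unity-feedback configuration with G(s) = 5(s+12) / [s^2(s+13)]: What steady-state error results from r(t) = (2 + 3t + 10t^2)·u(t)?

13/3

G(s) has two factors of s in the denominator, so the system is type 2. Taking each input component in turn:
  • 2: tracked with zero error.
  • 3t: tracked with zero error.
  • 10t^2: e_ss = 20/K_a with K_a=60/13 → 13/3.
Total e_ss = 13/3.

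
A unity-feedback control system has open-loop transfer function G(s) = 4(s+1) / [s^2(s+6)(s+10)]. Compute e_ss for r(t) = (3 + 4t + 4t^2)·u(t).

Two free integrators in G(s): this is a type 2 system. By superposition:
  • 3: tracked with zero error.
  • 4t: tracked with zero error.
  • 4t^2: e_ss = 8/K_a with K_a=1/15 → 120.
Total e_ss = 120.

120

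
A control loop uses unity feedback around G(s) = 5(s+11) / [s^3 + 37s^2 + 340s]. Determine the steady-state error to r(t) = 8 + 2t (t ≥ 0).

136/11

The denominator has no term below 340s — 1 pole at s=0, type 1. Taking each input component in turn:
  • 8: tracked with zero error.
  • 2t: e_ss = 2/K_v with K_v=11/68 → 136/11.
Total e_ss = 136/11.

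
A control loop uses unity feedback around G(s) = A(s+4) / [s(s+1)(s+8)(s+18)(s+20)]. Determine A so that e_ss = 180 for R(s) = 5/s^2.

System type = 1 (one pole at s=0).
K_v = lim_{s→0} s·G(s) = A·4 / (1·8·18·20) = (1/720)·A.
e_ss = 5/K_v = 180 ⇒ K_v = 1/36 ⇒ A = (1/36)/(1/720) = 20.

20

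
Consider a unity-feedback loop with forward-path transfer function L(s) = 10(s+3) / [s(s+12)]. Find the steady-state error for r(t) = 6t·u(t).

2.4

System type = 1 (one pole at s=0).
K_v = lim_{s→0} s·L(s) = 10·3 / (12) = 2.5.
e_ss = 6/K_v = 6/2.5 = 2.4.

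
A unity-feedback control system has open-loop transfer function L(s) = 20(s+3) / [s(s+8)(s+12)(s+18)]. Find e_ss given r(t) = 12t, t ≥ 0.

L(s) has one factor of s in the denominator, so the system is type 1.
K_v = lim_{s→0} s·L(s) = 20·3 / (8·12·18) = 5/144.
e_ss = 12/K_v = 12/(5/144) = 345.6.

345.6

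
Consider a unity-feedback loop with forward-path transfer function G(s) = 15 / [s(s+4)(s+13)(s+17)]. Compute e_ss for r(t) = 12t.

707.2

System type = 1 (one pole at s=0).
K_v = lim_{s→0} s·G(s) = 15 / (4·13·17) = 15/884.
e_ss = 12/K_v = 12/(15/884) = 707.2.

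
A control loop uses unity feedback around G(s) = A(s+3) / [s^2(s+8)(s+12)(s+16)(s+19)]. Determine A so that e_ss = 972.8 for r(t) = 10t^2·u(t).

Two free integrators in G(s): this is a type 2 system.
K_a = lim_{s→0} s^2·G(s) = A·3 / (8·12·16·19) = (1/9728)·A.
e_ss = 20/K_a = 972.8 ⇒ K_a = 25/1216 ⇒ A = (25/1216)/(1/9728) = 200.

200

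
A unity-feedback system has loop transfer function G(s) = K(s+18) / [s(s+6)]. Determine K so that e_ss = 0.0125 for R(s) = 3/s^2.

The open loop has one pole at the origin → type 1 system.
K_v = lim_{s→0} s·G(s) = K·18 / (6) = 3·K.
e_ss = 3/K_v = 0.0125 ⇒ K_v = 240 ⇒ K = 240/3 = 80.

80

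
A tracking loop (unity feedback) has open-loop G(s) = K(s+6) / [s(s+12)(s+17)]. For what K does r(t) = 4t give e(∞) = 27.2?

The open loop has one pole at the origin → type 1 system.
K_v = lim_{s→0} s·G(s) = K·6 / (12·17) = (1/34)·K.
e_ss = 4/K_v = 27.2 ⇒ K_v = 5/34 ⇒ K = (5/34)/(1/34) = 5.

5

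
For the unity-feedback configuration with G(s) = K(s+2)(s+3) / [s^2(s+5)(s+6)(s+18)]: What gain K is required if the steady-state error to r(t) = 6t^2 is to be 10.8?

G(s) has two factors of s in the denominator, so the system is type 2.
K_a = lim_{s→0} s^2·G(s) = K·2·3 / (5·6·18) = (1/90)·K.
e_ss = 12/K_a = 10.8 ⇒ K_a = 10/9 ⇒ K = (10/9)/(1/90) = 100.

100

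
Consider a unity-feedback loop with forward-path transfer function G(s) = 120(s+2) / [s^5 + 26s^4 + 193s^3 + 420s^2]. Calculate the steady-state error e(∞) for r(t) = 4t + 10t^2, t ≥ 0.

The denominator has no term below 420s^2 — 2 poles at s=0, type 2. By superposition:
  • 4t: tracked with zero error.
  • 10t^2: e_ss = 20/K_a with K_a=4/7 → 35.
Total e_ss = 35.

35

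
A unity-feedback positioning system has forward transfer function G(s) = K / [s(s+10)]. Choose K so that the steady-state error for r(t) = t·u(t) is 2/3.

15

The open loop has one pole at the origin → type 1 system.
K_v = lim_{s→0} s·G(s) = K / (10) = 0.1·K.
e_ss = 1/K_v = 2/3 ⇒ K_v = 1.5 ⇒ K = 1.5/0.1 = 15.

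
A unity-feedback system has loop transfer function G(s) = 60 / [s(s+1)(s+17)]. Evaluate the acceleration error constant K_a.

0

One free integrator in G(s): this is a type 1 system.
K_a = lim_{s→0} s^2·G(s) = 0 (the extra factor of s kills the finite limit).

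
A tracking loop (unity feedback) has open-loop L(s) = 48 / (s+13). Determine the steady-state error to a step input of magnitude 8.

The open loop has no poles at the origin → type 0 system.
K_p = lim_{s→0} L(s) = 48 / (13) = 48/13.
e_ss = 8/(1 + K_p) = 8/(61/13) = 104/61.

104/61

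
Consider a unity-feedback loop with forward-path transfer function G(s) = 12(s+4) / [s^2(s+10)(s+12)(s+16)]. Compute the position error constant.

infinity

K_p = lim_{s→0} G(s); with 2 poles at the origin the limit diverges, so K_p = ∞.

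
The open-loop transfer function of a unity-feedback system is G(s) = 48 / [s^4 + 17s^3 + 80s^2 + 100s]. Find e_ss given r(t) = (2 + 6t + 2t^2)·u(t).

Factoring s from the denominator leaves a polynomial with constant term 100, so the system is type 1. Taking each input component in turn:
  • 2: tracked with zero error.
  • 6t: e_ss = 6/K_v with K_v=0.48 → 12.5.
  • 2t^2: a type-1 system cannot track it, e_ss → ∞.
The unbounded component dominates.

infinity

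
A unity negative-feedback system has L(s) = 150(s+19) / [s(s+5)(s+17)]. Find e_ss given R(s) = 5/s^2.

17/114

One free integrator in L(s): this is a type 1 system.
K_v = lim_{s→0} s·L(s) = 150·19 / (5·17) = 570/17.
e_ss = 5/K_v = 5/(570/17) = 17/114.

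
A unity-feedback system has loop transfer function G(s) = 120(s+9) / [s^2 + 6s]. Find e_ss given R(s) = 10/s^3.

infinity

Lowest-order denominator term is 6s, so the open loop has 1 pole at the origin → type 1 system.
For a type-1 system K_a = 0, so e_ss to a parabolic input is unbounded.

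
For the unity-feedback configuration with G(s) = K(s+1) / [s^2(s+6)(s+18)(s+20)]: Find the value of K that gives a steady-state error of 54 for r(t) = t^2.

The open loop has two poles at the origin → type 2 system.
K_a = lim_{s→0} s^2·G(s) = K·1 / (6·18·20) = (1/2160)·K.
e_ss = 2/K_a = 54 ⇒ K_a = 1/27 ⇒ K = (1/27)/(1/2160) = 80.

80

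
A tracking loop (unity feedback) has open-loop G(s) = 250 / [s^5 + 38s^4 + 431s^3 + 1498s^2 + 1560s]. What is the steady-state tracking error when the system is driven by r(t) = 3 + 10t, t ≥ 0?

62.4

The denominator has no term below 1560s — 1 pole at s=0, type 1. By superposition:
  • 3: tracked with zero error.
  • 10t: e_ss = 10/K_v with K_v=25/156 → 62.4.
Total e_ss = 62.4.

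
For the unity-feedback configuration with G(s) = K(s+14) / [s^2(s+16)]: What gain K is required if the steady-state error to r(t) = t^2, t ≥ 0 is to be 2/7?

System type = 2 (two poles at s=0).
K_a = lim_{s→0} s^2·G(s) = K·14 / (16) = 0.875·K.
e_ss = 2/K_a = 2/7 ⇒ K_a = 7 ⇒ K = 7/0.875 = 8.

8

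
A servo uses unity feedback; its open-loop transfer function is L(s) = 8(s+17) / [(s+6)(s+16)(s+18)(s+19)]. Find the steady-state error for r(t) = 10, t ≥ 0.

System type = 0 (no poles at s=0).
K_p = lim_{s→0} L(s) = 8·17 / (6·16·18·19) = 17/4104.
e_ss = 10/(1 + K_p) = 10/(4121/4104) = 41040/4121.

41040/4121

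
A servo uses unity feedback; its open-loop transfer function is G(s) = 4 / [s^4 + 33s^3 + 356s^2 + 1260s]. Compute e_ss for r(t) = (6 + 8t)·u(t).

2520

Lowest-order denominator term is 1260s, so the open loop has 1 pole at the origin → type 1 system. Treating each term separately:
  • 6: tracked with zero error.
  • 8t: e_ss = 8/K_v with K_v=1/315 → 2520.
Total e_ss = 2520.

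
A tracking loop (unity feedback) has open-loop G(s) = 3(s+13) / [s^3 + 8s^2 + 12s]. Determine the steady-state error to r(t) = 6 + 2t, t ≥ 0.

Lowest-order denominator term is 12s, so the open loop has 1 pole at the origin → type 1 system. Taking each input component in turn:
  • 6: tracked with zero error.
  • 2t: e_ss = 2/K_v with K_v=3.25 → 8/13.
Total e_ss = 8/13.

8/13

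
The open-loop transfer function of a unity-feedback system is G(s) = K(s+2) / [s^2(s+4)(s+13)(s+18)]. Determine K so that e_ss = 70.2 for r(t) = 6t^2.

G(s) has two factors of s in the denominator, so the system is type 2.
K_a = lim_{s→0} s^2·G(s) = K·2 / (4·13·18) = (1/468)·K.
e_ss = 12/K_a = 70.2 ⇒ K_a = 20/117 ⇒ K = (20/117)/(1/468) = 80.

80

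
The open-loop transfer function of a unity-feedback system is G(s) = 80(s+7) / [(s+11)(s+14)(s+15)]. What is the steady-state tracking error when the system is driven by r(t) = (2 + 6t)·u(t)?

System type = 0 (no poles at s=0). By superposition:
  • 2: e_ss = 2/(1+K_p) with K_p=8/33 → 66/41.
  • 6t: a type-0 system cannot track it, e_ss → ∞.
The unbounded component dominates.

infinity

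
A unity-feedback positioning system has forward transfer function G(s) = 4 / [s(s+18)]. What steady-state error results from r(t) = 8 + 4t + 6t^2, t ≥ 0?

One free integrator in G(s): this is a type 1 system. Treating each term separately:
  • 8: tracked with zero error.
  • 4t: e_ss = 4/K_v with K_v=2/9 → 18.
  • 6t^2: a type-1 system cannot track it, e_ss → ∞.
The unbounded component dominates.

infinity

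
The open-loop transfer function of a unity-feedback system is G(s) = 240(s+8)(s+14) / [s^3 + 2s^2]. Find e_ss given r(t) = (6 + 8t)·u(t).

The denominator has no term below 2s^2 — 2 poles at s=0, type 2. Taking each input component in turn:
  • 6: tracked with zero error.
  • 8t: tracked with zero error.
Total e_ss = 0.

0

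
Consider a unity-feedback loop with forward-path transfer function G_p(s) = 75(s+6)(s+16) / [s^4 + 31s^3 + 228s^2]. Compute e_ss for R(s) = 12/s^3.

Factoring s^2 from the denominator leaves a polynomial with constant term 228, so the system is type 2.
K_a = lim_{s→0} s^2·G_p(s) = 75·6·16 / 228 = 600/19.
r(t) = 6t^2 gives R(s) = 12/s^3.
e_ss = 12/K_a = 12/(600/19) = 0.38.

0.38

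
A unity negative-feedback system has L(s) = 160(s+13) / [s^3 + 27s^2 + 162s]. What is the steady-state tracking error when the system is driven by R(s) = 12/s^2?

243/260

The denominator has no term below 162s — 1 pole at s=0, type 1.
K_v = lim_{s→0} s·L(s) = 160·13 / 162 = 1040/81.
e_ss = 12/K_v = 12/(1040/81) = 243/260.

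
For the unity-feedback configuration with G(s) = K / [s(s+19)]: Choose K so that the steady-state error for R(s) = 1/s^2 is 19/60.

The open loop has one pole at the origin → type 1 system.
K_v = lim_{s→0} s·G(s) = K / (19) = (1/19)·K.
e_ss = 1/K_v = 19/60 ⇒ K_v = 60/19 ⇒ K = (60/19)/(1/19) = 60.

60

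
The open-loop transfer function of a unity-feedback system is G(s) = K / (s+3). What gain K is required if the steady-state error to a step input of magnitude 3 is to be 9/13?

No free integrators in G(s): this is a type 0 system.
K_p = lim_{s→0} G(s) = K / (3) = (1/3)·K.
e_ss = 3/(1 + K_p) = 9/13 ⇒ 1 + (1/3)·K = 13/3 ⇒ K = 10.

10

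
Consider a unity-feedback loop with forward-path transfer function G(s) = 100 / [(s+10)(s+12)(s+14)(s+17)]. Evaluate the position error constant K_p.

No free integrators in G(s): this is a type 0 system.
K_p = lim_{s→0} G(s) = 100 / (10·12·14·17) = 5/1428.

5/1428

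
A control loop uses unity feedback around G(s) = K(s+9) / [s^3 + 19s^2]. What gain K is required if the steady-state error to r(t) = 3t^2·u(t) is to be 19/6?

Lowest-order denominator term is 19s^2, so the open loop has 2 poles at the origin → type 2 system.
K_a = lim_{s→0} s^2·G(s) = K·9 / 19 = (9/19)·K.
e_ss = 6/K_a = 19/6 ⇒ K_a = 36/19 ⇒ K = (36/19)/(9/19) = 4.

4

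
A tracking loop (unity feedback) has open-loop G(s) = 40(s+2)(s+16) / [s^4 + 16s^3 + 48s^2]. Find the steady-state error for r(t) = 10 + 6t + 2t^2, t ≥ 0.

Lowest-order denominator term is 48s^2, so the open loop has 2 poles at the origin → type 2 system. Taking each input component in turn:
  • 10: tracked with zero error.
  • 6t: tracked with zero error.
  • 2t^2: e_ss = 4/K_a with K_a=80/3 → 0.15.
Total e_ss = 0.15.

0.15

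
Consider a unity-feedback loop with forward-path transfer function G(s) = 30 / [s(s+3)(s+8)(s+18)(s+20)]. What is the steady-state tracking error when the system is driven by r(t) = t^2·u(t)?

infinity

The open loop has one pole at the origin → type 1 system.
For a type-1 system K_a = 0, so e_ss to a parabolic input is unbounded.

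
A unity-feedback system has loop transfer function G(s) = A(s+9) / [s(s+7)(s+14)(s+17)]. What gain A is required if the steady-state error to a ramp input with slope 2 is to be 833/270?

120

The open loop has one pole at the origin → type 1 system.
K_v = lim_{s→0} s·G(s) = A·9 / (7·14·17) = (9/1666)·A.
e_ss = 2/K_v = 833/270 ⇒ K_v = 540/833 ⇒ A = (540/833)/(9/1666) = 120.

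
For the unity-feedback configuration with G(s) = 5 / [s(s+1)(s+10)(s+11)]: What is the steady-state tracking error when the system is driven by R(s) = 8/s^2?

176

The open loop has one pole at the origin → type 1 system.
K_v = lim_{s→0} s·G(s) = 5 / (1·10·11) = 1/22.
e_ss = 8/K_v = 8/(1/22) = 176.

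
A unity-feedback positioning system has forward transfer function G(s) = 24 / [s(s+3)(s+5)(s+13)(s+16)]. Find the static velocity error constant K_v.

G(s) has one factor of s in the denominator, so the system is type 1.
K_v = lim_{s→0} s·G(s) = 24 / (3·5·13·16) = 1/130.

1/130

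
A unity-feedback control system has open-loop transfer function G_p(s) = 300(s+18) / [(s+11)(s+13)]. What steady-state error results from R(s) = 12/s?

No free integrators in G_p(s): this is a type 0 system.
K_p = lim_{s→0} G_p(s) = 300·18 / (11·13) = 5400/143.
e_ss = 12/(1 + K_p) = 12/(5543/143) = 1716/5543.

1716/5543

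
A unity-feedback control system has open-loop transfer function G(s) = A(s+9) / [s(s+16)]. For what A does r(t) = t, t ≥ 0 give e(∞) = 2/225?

200

G(s) has one factor of s in the denominator, so the system is type 1.
K_v = lim_{s→0} s·G(s) = A·9 / (16) = 0.5625·A.
e_ss = 1/K_v = 2/225 ⇒ K_v = 112.5 ⇒ A = 112.5/0.5625 = 200.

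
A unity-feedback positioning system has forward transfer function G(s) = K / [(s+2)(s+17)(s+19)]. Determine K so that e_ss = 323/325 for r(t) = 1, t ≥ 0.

G(s) has no factors of s in the denominator, so the system is type 0.
K_p = lim_{s→0} G(s) = K / (2·17·19) = (1/646)·K.
e_ss = 1/(1 + K_p) = 323/325 ⇒ 1 + (1/646)·K = 325/323 ⇒ K = 4.

4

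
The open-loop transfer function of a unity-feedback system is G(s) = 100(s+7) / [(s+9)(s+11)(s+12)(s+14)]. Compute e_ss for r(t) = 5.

2970/619

No free integrators in G(s): this is a type 0 system.
K_p = lim_{s→0} G(s) = 100·7 / (9·11·12·14) = 25/594.
e_ss = 5/(1 + K_p) = 5/(619/594) = 2970/619.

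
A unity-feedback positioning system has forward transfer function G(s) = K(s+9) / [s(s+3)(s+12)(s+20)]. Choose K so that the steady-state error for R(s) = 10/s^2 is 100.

G(s) has one factor of s in the denominator, so the system is type 1.
K_v = lim_{s→0} s·G(s) = K·9 / (3·12·20) = 0.0125·K.
e_ss = 10/K_v = 100 ⇒ K_v = 0.1 ⇒ K = 0.1/0.0125 = 8.

8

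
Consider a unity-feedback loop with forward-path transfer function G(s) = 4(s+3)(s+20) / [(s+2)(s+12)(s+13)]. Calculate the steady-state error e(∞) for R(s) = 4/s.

No free integrators in G(s): this is a type 0 system.
K_p = lim_{s→0} G(s) = 4·3·20 / (2·12·13) = 10/13.
e_ss = 4/(1 + K_p) = 4/(23/13) = 52/23.

52/23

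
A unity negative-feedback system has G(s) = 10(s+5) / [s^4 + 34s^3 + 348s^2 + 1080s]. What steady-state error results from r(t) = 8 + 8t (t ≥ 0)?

Lowest-order denominator term is 1080s, so the open loop has 1 pole at the origin → type 1 system. By superposition:
  • 8: tracked with zero error.
  • 8t: e_ss = 8/K_v with K_v=5/108 → 172.8.
Total e_ss = 172.8.

172.8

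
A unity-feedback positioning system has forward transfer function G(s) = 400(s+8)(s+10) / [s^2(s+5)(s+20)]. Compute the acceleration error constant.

320

G(s) has two factors of s in the denominator, so the system is type 2.
K_a = lim_{s→0} s^2·G(s) = 400·8·10 / (5·20) = 320.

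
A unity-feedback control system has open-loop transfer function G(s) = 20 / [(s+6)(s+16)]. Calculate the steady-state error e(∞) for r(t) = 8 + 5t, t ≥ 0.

infinity

No free integrators in G(s): this is a type 0 system. Treating each term separately:
  • 8: e_ss = 8/(1+K_p) with K_p=5/24 → 192/29.
  • 5t: a type-0 system cannot track it, e_ss → ∞.
The unbounded component dominates.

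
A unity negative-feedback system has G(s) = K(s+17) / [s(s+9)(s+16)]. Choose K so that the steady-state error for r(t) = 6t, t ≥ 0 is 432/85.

10

System type = 1 (one pole at s=0).
K_v = lim_{s→0} s·G(s) = K·17 / (9·16) = (17/144)·K.
e_ss = 6/K_v = 432/85 ⇒ K_v = 85/72 ⇒ K = (85/72)/(17/144) = 10.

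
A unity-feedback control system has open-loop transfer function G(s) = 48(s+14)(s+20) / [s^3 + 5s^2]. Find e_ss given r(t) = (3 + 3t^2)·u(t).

1/448

The denominator has no term below 5s^2 — 2 poles at s=0, type 2. Taking each input component in turn:
  • 3: tracked with zero error.
  • 3t^2: e_ss = 6/K_a with K_a=2688 → 1/448.
Total e_ss = 1/448.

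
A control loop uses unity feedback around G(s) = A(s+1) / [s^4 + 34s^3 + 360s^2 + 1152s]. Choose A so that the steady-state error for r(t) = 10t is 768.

Lowest-order denominator term is 1152s, so the open loop has 1 pole at the origin → type 1 system.
K_v = lim_{s→0} s·G(s) = A·1 / 1152 = (1/1152)·A.
e_ss = 10/K_v = 768 ⇒ K_v = 5/384 ⇒ A = (5/384)/(1/1152) = 15.

15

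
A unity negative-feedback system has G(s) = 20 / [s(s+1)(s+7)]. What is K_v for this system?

G(s) has one factor of s in the denominator, so the system is type 1.
K_v = lim_{s→0} s·G(s) = 20 / (1·7) = 20/7.

20/7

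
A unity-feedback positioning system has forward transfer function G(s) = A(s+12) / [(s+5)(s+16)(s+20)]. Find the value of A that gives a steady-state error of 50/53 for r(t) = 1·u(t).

8

The open loop has no poles at the origin → type 0 system.
K_p = lim_{s→0} G(s) = A·12 / (5·16·20) = 0.0075·A.
e_ss = 1/(1 + K_p) = 50/53 ⇒ 1 + 0.0075·A = 1.06 ⇒ A = 8.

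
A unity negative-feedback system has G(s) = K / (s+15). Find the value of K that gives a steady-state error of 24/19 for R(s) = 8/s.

80

The open loop has no poles at the origin → type 0 system.
K_p = lim_{s→0} G(s) = K / (15) = (1/15)·K.
e_ss = 8/(1 + K_p) = 24/19 ⇒ 1 + (1/15)·K = 19/3 ⇒ K = 80.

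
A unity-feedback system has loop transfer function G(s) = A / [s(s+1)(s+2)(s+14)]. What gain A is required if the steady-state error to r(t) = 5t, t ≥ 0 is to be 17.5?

System type = 1 (one pole at s=0).
K_v = lim_{s→0} s·G(s) = A / (1·2·14) = (1/28)·A.
e_ss = 5/K_v = 17.5 ⇒ K_v = 2/7 ⇒ A = (2/7)/(1/28) = 8.

8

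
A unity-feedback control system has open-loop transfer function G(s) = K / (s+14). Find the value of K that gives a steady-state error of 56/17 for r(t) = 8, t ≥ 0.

System type = 0 (no poles at s=0).
K_p = lim_{s→0} G(s) = K / (14) = (1/14)·K.
e_ss = 8/(1 + K_p) = 56/17 ⇒ 1 + (1/14)·K = 17/7 ⇒ K = 20.

20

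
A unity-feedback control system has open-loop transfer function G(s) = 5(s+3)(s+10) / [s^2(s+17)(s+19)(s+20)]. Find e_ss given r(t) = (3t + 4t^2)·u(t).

5168/15

The open loop has two poles at the origin → type 2 system. Taking each input component in turn:
  • 3t: tracked with zero error.
  • 4t^2: e_ss = 8/K_a with K_a=15/646 → 5168/15.
Total e_ss = 5168/15.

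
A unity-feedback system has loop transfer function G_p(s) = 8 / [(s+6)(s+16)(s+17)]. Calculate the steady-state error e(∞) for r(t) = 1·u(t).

204/205

No free integrators in G_p(s): this is a type 0 system.
K_p = lim_{s→0} G_p(s) = 8 / (6·16·17) = 1/204.
e_ss = 1/(1 + K_p) = 1/(205/204) = 204/205.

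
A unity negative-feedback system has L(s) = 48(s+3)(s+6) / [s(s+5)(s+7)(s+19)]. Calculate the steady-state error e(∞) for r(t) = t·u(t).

System type = 1 (one pole at s=0).
K_v = lim_{s→0} s·L(s) = 48·3·6 / (5·7·19) = 864/665.
e_ss = 1/K_v = 1/(864/665) = 665/864.

665/864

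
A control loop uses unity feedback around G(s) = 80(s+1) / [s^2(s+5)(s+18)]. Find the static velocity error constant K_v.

K_v = lim_{s→0} s·G(s); with 2 poles at the origin the limit diverges, so K_v = ∞.

infinity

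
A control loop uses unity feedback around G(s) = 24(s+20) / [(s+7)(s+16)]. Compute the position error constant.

G(s) has no factors of s in the denominator, so the system is type 0.
K_p = lim_{s→0} G(s) = 24·20 / (7·16) = 30/7.

30/7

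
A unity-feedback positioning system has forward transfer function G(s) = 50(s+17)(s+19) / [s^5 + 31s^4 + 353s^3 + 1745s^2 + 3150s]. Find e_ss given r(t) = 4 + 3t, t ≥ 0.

189/323

The denominator has no term below 3150s — 1 pole at s=0, type 1. Treating each term separately:
  • 4: tracked with zero error.
  • 3t: e_ss = 3/K_v with K_v=323/63 → 189/323.
Total e_ss = 189/323.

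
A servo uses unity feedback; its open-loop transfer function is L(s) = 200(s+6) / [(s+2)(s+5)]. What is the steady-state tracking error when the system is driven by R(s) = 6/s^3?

System type = 0 (no poles at s=0).
K_a = lim_{s→0} s^2·L(s) = 0; the steady-state error to this parabolic input grows without bound.

infinity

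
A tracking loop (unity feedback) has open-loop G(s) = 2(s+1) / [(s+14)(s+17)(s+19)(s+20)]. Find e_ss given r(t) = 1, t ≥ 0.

System type = 0 (no poles at s=0).
K_p = lim_{s→0} G(s) = 2·1 / (14·17·19·20) = 1/45220.
e_ss = 1/(1 + K_p) = 1/(45221/45220) = 45220/45221.

45220/45221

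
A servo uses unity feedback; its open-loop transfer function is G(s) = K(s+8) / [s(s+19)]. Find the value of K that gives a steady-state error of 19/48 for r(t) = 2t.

12

System type = 1 (one pole at s=0).
K_v = lim_{s→0} s·G(s) = K·8 / (19) = (8/19)·K.
e_ss = 2/K_v = 19/48 ⇒ K_v = 96/19 ⇒ K = (96/19)/(8/19) = 12.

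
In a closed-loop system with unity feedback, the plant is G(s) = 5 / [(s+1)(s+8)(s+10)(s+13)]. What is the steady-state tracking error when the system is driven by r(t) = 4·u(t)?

G(s) has no factors of s in the denominator, so the system is type 0.
K_p = lim_{s→0} G(s) = 5 / (1·8·10·13) = 1/208.
e_ss = 4/(1 + K_p) = 4/(209/208) = 832/209.

832/209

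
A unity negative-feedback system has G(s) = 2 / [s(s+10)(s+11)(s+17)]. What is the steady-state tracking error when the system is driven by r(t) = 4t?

G(s) has one factor of s in the denominator, so the system is type 1.
K_v = lim_{s→0} s·G(s) = 2 / (10·11·17) = 1/935.
e_ss = 4/K_v = 4/(1/935) = 3740.

3740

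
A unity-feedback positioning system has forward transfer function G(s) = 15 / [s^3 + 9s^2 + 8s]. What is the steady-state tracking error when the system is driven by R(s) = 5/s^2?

8/3

Lowest-order denominator term is 8s, so the open loop has 1 pole at the origin → type 1 system.
K_v = lim_{s→0} s·G(s) = 15 / 8 = 1.875.
e_ss = 5/K_v = 5/1.875 = 8/3.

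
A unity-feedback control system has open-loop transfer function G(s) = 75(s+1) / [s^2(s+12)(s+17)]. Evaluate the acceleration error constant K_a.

G(s) has two factors of s in the denominator, so the system is type 2.
K_a = lim_{s→0} s^2·G(s) = 75·1 / (12·17) = 25/68.

25/68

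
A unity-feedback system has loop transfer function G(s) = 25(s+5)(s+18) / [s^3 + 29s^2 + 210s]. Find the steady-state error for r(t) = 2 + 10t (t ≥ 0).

14/15

Lowest-order denominator term is 210s, so the open loop has 1 pole at the origin → type 1 system. By superposition:
  • 2: tracked with zero error.
  • 10t: e_ss = 10/K_v with K_v=75/7 → 14/15.
Total e_ss = 14/15.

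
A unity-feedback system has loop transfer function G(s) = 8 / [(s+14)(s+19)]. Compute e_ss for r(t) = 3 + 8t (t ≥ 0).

The open loop has no poles at the origin → type 0 system. Treating each term separately:
  • 3: e_ss = 3/(1+K_p) with K_p=4/133 → 399/137.
  • 8t: a type-0 system cannot track it, e_ss → ∞.
The unbounded component dominates.

infinity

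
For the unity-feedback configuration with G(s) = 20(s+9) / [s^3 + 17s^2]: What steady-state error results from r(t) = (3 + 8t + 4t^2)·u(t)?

34/45

Factoring s^2 from the denominator leaves a polynomial with constant term 17, so the system is type 2. By superposition:
  • 3: tracked with zero error.
  • 8t: tracked with zero error.
  • 4t^2: e_ss = 8/K_a with K_a=180/17 → 34/45.
Total e_ss = 34/45.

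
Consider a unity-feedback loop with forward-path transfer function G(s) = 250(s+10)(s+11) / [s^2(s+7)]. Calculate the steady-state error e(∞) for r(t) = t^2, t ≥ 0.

The open loop has two poles at the origin → type 2 system.
K_a = lim_{s→0} s^2·G(s) = 250·10·11 / (7) = 27500/7.
r(t) = t^2 gives R(s) = 2/s^3.
e_ss = 2/K_a = 2/(27500/7) = 7/13750.

7/13750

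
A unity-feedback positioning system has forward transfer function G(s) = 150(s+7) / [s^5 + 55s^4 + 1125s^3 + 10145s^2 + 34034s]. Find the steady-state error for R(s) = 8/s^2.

19448/75

Lowest-order denominator term is 34034s, so the open loop has 1 pole at the origin → type 1 system.
K_v = lim_{s→0} s·G(s) = 150·7 / 34034 = 75/2431.
e_ss = 8/K_v = 8/(75/2431) = 19448/75.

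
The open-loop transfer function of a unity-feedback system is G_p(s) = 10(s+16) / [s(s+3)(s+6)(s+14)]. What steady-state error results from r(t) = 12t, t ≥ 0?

System type = 1 (one pole at s=0).
K_v = lim_{s→0} s·G_p(s) = 10·16 / (3·6·14) = 40/63.
e_ss = 12/K_v = 12/(40/63) = 18.9.

18.9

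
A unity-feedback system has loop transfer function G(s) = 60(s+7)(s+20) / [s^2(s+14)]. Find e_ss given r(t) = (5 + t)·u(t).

0

The open loop has two poles at the origin → type 2 system. Treating each term separately:
  • 5: tracked with zero error.
  • t: tracked with zero error.
Total e_ss = 0.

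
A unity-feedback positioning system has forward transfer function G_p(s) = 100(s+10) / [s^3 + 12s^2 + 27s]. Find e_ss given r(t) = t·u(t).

0.027

The denominator has no term below 27s — 1 pole at s=0, type 1.
K_v = lim_{s→0} s·G_p(s) = 100·10 / 27 = 1000/27.
e_ss = 1/K_v = 1/(1000/27) = 0.027.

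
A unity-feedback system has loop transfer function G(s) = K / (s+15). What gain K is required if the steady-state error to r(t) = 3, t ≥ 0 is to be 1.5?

15

The open loop has no poles at the origin → type 0 system.
K_p = lim_{s→0} G(s) = K / (15) = (1/15)·K.
e_ss = 3/(1 + K_p) = 1.5 ⇒ 1 + (1/15)·K = 2 ⇒ K = 15.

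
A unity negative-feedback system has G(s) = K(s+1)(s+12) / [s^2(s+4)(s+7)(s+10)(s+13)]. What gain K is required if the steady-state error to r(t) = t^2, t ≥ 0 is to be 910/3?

2

Two free integrators in G(s): this is a type 2 system.
K_a = lim_{s→0} s^2·G(s) = K·1·12 / (4·7·10·13) = (3/910)·K.
e_ss = 2/K_a = 910/3 ⇒ K_a = 3/455 ⇒ K = (3/455)/(3/910) = 2.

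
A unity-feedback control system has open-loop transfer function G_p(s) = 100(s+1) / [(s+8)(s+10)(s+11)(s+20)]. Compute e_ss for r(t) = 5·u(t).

880/177

The open loop has no poles at the origin → type 0 system.
K_p = lim_{s→0} G_p(s) = 100·1 / (8·10·11·20) = 1/176.
e_ss = 5/(1 + K_p) = 5/(177/176) = 880/177.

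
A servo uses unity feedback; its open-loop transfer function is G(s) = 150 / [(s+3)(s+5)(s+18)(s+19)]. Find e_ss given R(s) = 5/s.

System type = 0 (no poles at s=0).
K_p = lim_{s→0} G(s) = 150 / (3·5·18·19) = 5/171.
e_ss = 5/(1 + K_p) = 5/(176/171) = 855/176.

855/176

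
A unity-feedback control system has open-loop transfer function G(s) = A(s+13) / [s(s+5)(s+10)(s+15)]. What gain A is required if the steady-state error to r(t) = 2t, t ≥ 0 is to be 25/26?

G(s) has one factor of s in the denominator, so the system is type 1.
K_v = lim_{s→0} s·G(s) = A·13 / (5·10·15) = (13/750)·A.
e_ss = 2/K_v = 25/26 ⇒ K_v = 2.08 ⇒ A = 2.08/(13/750) = 120.

120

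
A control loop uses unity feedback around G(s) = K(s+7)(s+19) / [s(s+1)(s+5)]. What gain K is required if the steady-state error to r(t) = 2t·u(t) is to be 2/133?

The open loop has one pole at the origin → type 1 system.
K_v = lim_{s→0} s·G(s) = K·7·19 / (1·5) = 26.6·K.
e_ss = 2/K_v = 2/133 ⇒ K_v = 133 ⇒ K = 133/26.6 = 5.

5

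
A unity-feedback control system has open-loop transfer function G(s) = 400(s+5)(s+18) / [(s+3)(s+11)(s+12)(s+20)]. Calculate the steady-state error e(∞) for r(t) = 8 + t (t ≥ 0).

infinity

G(s) has no factors of s in the denominator, so the system is type 0. Treating each term separately:
  • 8: e_ss = 8/(1+K_p) with K_p=50/11 → 88/61.
  • t: a type-0 system cannot track it, e_ss → ∞.
The unbounded component dominates.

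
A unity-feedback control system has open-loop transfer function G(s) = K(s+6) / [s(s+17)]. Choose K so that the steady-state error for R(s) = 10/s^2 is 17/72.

One free integrator in G(s): this is a type 1 system.
K_v = lim_{s→0} s·G(s) = K·6 / (17) = (6/17)·K.
e_ss = 10/K_v = 17/72 ⇒ K_v = 720/17 ⇒ K = (720/17)/(6/17) = 120.

120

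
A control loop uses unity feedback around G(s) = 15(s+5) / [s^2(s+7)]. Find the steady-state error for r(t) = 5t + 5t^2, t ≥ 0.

The open loop has two poles at the origin → type 2 system. By superposition:
  • 5t: tracked with zero error.
  • 5t^2: e_ss = 10/K_a with K_a=75/7 → 14/15.
Total e_ss = 14/15.

14/15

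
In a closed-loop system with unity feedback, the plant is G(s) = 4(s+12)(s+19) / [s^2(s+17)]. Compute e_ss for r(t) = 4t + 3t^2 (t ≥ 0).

17/152

G(s) has two factors of s in the denominator, so the system is type 2. Taking each input component in turn:
  • 4t: tracked with zero error.
  • 3t^2: e_ss = 6/K_a with K_a=912/17 → 17/152.
Total e_ss = 17/152.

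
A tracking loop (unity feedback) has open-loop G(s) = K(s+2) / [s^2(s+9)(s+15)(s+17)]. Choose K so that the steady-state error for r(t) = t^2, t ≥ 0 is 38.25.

Two free integrators in G(s): this is a type 2 system.
K_a = lim_{s→0} s^2·G(s) = K·2 / (9·15·17) = (2/2295)·K.
e_ss = 2/K_a = 38.25 ⇒ K_a = 8/153 ⇒ K = (8/153)/(2/2295) = 60.

60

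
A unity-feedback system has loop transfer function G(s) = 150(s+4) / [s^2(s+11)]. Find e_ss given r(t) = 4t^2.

11/75

The open loop has two poles at the origin → type 2 system.
K_a = lim_{s→0} s^2·G(s) = 150·4 / (11) = 600/11.
r(t) = 4t^2 gives R(s) = 8/s^3.
e_ss = 8/K_a = 8/(600/11) = 11/75.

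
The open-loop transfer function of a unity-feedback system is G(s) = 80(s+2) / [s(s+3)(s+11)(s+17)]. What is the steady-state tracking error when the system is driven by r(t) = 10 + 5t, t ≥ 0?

561/32

The open loop has one pole at the origin → type 1 system. Taking each input component in turn:
  • 10: tracked with zero error.
  • 5t: e_ss = 5/K_v with K_v=160/561 → 561/32.
Total e_ss = 561/32.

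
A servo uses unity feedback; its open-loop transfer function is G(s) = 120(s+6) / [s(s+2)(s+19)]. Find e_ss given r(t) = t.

19/360

The open loop has one pole at the origin → type 1 system.
K_v = lim_{s→0} s·G(s) = 120·6 / (2·19) = 360/19.
e_ss = 1/K_v = 1/(360/19) = 19/360.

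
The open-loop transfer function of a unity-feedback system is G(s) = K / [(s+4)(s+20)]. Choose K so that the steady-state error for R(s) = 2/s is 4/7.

200

The open loop has no poles at the origin → type 0 system.
K_p = lim_{s→0} G(s) = K / (4·20) = 0.0125·K.
e_ss = 2/(1 + K_p) = 4/7 ⇒ 1 + 0.0125·K = 3.5 ⇒ K = 200.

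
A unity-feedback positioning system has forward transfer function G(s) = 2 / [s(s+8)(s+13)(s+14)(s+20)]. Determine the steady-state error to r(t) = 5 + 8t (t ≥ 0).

116480

System type = 1 (one pole at s=0). Taking each input component in turn:
  • 5: tracked with zero error.
  • 8t: e_ss = 8/K_v with K_v=1/14560 → 116480.
Total e_ss = 116480.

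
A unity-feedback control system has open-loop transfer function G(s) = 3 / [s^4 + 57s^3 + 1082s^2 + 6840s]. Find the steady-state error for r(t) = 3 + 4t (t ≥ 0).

Factoring s from the denominator leaves a polynomial with constant term 6840, so the system is type 1. Treating each term separately:
  • 3: tracked with zero error.
  • 4t: e_ss = 4/K_v with K_v=1/2280 → 9120.
Total e_ss = 9120.

9120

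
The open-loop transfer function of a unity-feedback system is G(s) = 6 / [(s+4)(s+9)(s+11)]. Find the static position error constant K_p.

1/66

G(s) has no factors of s in the denominator, so the system is type 0.
K_p = lim_{s→0} G(s) = 6 / (4·9·11) = 1/66.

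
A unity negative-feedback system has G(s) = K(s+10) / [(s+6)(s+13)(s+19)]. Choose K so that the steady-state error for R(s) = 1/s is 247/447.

120

G(s) has no factors of s in the denominator, so the system is type 0.
K_p = lim_{s→0} G(s) = K·10 / (6·13·19) = (5/741)·K.
e_ss = 1/(1 + K_p) = 247/447 ⇒ 1 + (5/741)·K = 447/247 ⇒ K = 120.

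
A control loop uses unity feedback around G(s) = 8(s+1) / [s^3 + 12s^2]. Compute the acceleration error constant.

2/3

The denominator has no term below 12s^2 — 2 poles at s=0, type 2.
K_a = lim_{s→0} s^2·G(s) = 8·1 / 12 = 2/3.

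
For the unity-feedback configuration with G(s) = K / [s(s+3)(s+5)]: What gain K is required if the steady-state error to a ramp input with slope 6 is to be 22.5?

4

One free integrator in G(s): this is a type 1 system.
K_v = lim_{s→0} s·G(s) = K / (3·5) = (1/15)·K.
e_ss = 6/K_v = 22.5 ⇒ K_v = 4/15 ⇒ K = (4/15)/(1/15) = 4.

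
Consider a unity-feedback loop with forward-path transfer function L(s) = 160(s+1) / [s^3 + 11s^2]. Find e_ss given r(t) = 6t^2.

0.825

Factoring s^2 from the denominator leaves a polynomial with constant term 11, so the system is type 2.
K_a = lim_{s→0} s^2·L(s) = 160·1 / 11 = 160/11.
r(t) = 6t^2 gives R(s) = 12/s^3.
e_ss = 12/K_a = 12/(160/11) = 0.825.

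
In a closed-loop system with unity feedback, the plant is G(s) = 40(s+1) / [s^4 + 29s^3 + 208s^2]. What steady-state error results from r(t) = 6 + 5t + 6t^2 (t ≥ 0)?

Factoring s^2 from the denominator leaves a polynomial with constant term 208, so the system is type 2. Taking each input component in turn:
  • 6: tracked with zero error.
  • 5t: tracked with zero error.
  • 6t^2: e_ss = 12/K_a with K_a=5/26 → 62.4.
Total e_ss = 62.4.

62.4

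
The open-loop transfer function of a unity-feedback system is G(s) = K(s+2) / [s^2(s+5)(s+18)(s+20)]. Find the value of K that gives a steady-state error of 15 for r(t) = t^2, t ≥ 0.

Two free integrators in G(s): this is a type 2 system.
K_a = lim_{s→0} s^2·G(s) = K·2 / (5·18·20) = (1/900)·K.
e_ss = 2/K_a = 15 ⇒ K_a = 2/15 ⇒ K = (2/15)/(1/900) = 120.

120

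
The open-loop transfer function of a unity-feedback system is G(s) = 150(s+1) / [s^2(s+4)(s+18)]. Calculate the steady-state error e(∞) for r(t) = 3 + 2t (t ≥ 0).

G(s) has two factors of s in the denominator, so the system is type 2. By superposition:
  • 3: tracked with zero error.
  • 2t: tracked with zero error.
Total e_ss = 0.

0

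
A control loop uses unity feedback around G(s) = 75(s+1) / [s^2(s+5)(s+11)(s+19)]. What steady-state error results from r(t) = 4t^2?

1672/15

System type = 2 (two poles at s=0).
K_a = lim_{s→0} s^2·G(s) = 75·1 / (5·11·19) = 15/209.
r(t) = 4t^2 gives R(s) = 8/s^3.
e_ss = 8/K_a = 8/(15/209) = 1672/15.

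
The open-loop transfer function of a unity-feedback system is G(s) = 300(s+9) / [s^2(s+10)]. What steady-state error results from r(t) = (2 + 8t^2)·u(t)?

8/135

System type = 2 (two poles at s=0). By superposition:
  • 2: tracked with zero error.
  • 8t^2: e_ss = 16/K_a with K_a=270 → 8/135.
Total e_ss = 8/135.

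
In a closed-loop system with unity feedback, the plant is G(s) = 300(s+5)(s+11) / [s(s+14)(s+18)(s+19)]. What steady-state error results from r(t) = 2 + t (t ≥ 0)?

The open loop has one pole at the origin → type 1 system. Taking each input component in turn:
  • 2: tracked with zero error.
  • t: e_ss = 1/K_v with K_v=1375/399 → 399/1375.
Total e_ss = 399/1375.

399/1375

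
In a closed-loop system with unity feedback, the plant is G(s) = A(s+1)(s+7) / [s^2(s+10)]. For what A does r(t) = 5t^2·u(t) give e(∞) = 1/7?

System type = 2 (two poles at s=0).
K_a = lim_{s→0} s^2·G(s) = A·1·7 / (10) = 0.7·A.
e_ss = 10/K_a = 1/7 ⇒ K_a = 70 ⇒ A = 70/0.7 = 100.

100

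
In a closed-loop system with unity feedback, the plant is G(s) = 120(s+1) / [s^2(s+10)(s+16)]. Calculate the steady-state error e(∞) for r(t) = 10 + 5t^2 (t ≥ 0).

40/3

G(s) has two factors of s in the denominator, so the system is type 2. Treating each term separately:
  • 10: tracked with zero error.
  • 5t^2: e_ss = 10/K_a with K_a=0.75 → 40/3.
Total e_ss = 40/3.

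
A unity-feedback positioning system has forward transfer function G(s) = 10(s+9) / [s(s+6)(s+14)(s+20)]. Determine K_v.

3/56

One free integrator in G(s): this is a type 1 system.
K_v = lim_{s→0} s·G(s) = 10·9 / (6·14·20) = 3/56.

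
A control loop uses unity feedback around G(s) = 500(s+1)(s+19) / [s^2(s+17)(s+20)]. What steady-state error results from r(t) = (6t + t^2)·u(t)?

34/475

Two free integrators in G(s): this is a type 2 system. Taking each input component in turn:
  • 6t: tracked with zero error.
  • t^2: e_ss = 2/K_a with K_a=475/17 → 34/475.
Total e_ss = 34/475.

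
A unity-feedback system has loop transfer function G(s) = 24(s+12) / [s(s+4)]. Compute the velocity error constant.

G(s) has one factor of s in the denominator, so the system is type 1.
K_v = lim_{s→0} s·G(s) = 24·12 / (4) = 72.

72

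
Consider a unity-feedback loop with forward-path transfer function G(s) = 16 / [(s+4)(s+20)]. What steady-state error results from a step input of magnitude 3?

No free integrators in G(s): this is a type 0 system.
K_p = lim_{s→0} G(s) = 16 / (4·20) = 0.2.
e_ss = 3/(1 + K_p) = 3/1.2 = 2.5.

2.5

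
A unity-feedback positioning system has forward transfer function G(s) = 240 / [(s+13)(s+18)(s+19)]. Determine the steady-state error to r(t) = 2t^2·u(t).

The open loop has no poles at the origin → type 0 system.
K_a = lim_{s→0} s^2·G(s) = 0; the steady-state error to this parabolic input grows without bound.

infinity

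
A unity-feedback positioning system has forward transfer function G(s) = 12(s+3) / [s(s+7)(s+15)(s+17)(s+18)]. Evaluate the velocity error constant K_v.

2/1785

G(s) has one factor of s in the denominator, so the system is type 1.
K_v = lim_{s→0} s·G(s) = 12·3 / (7·15·17·18) = 2/1785.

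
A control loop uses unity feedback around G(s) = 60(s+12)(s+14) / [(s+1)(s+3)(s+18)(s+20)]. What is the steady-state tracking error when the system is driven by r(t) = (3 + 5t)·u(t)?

The open loop has no poles at the origin → type 0 system. By superposition:
  • 3: e_ss = 3/(1+K_p) with K_p=28/3 → 9/31.
  • 5t: a type-0 system cannot track it, e_ss → ∞.
The unbounded component dominates.

infinity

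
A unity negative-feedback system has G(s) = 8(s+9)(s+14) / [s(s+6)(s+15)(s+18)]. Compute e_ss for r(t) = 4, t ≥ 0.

One free integrator in G(s): this is a type 1 system.
A type-1 system has K_p = ∞, so it tracks a step input with zero steady-state error.

0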